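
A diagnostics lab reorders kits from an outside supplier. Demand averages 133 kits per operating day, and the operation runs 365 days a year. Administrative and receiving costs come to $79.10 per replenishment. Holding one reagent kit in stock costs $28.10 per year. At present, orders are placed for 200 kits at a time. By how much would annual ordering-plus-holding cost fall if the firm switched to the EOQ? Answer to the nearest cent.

Extra cost ≈ $7,319.32 per year

Annual demand D = 133 × 365 = 48,545.
EOQ = √(2DS/H) = √(2 × 48,545 × 79.1 / 28.1) ≈ 522.78.
Cost at Q* = (D/Q*)S + (Q*/2)H = √(2DSH) ≈ $14,690.23.
Cost at Q = 200: (48,545/200)×79.1 + (200/2)×28.1 = $19,199.55 + $2,810.00 = $22,009.55.
Excess = $22,009.55 − $14,690.23 = $7,319.32.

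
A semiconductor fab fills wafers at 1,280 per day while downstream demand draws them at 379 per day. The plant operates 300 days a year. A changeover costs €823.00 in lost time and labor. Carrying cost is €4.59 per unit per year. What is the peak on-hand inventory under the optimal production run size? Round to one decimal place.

Annual demand D = 379 × 300 = 113,700.
Production build-up factor (1 − d/p) = 1 − 379/1,280 = 0.7039.
Q* = √(2DS / (H(1 − d/p))) = √(2 × 113,700 × 823 / (4.59 × 0.7039)).
= √(187,150,200 / 3.2309) ≈ 7610.819.
Maximum inventory = Q*(1 − d/p) = 7610.819 × 0.7039 ≈ 5357.303.

I_max ≈ 5,357.3 wafers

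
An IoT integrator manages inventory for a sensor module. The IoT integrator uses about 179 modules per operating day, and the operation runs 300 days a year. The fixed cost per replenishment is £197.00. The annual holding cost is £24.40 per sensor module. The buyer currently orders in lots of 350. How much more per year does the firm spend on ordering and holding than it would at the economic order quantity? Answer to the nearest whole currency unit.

Extra cost ≈ £11,774 per year

Annual demand D = 179 × 300 = 53,700.
EOQ = √(2DS/H) = √(2 × 53,700 × 197 / 24.4) ≈ 931.19.
Cost at Q* = (D/Q*)S + (Q*/2)H = √(2DSH) ≈ £22,721.14.
Cost at Q = 350: (53,700/350)×197 + (350/2)×24.4 = £30,225.43 + £4,270.00 = £34,495.43.
Excess = £34,495.43 − £22,721.14 = £11,774.29.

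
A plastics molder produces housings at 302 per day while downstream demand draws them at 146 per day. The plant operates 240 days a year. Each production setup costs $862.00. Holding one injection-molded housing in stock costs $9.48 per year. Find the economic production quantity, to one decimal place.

Q* ≈ 3,512.3 housings

Annual demand D = 146 × 240 = 35,040.
Production build-up factor (1 − d/p) = 1 − 146/302 = 0.5166.
Q* = √(2DS / (H(1 − d/p))) = √(2 × 35,040 × 862 / (9.48 × 0.5166)).
= √(60,408,960 / 4.897) ≈ 3512.268.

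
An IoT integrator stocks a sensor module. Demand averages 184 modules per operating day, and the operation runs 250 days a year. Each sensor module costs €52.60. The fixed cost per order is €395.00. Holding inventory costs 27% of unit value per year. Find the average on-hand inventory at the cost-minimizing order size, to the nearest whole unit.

Average inventory ≈ 800 modules

Annual demand D = 184 × 250 = 46,000.
Holding cost H = 0.27 × €52.60 = €14.2020 per unit per year.
The optimal lot size = √(2DS/H) = √(2 × 46,000 × 395 / 14.202) ≈ 1599.62.
Average inventory = Q*/2 ≈ 1599.62 / 2 = 799.812.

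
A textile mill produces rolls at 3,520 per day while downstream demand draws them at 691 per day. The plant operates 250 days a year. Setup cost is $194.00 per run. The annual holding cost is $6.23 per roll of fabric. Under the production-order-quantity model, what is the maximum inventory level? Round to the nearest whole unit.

Annual demand D = 691 × 250 = 172,750.
Production build-up factor (1 − d/p) = 1 − 691/3,520 = 0.8037.
Q* = √(2DS / (H(1 − d/p))) = √(2 × 172,750 × 194 / (6.23 × 0.8037)).
= √(67,027,000 / 5.007) ≈ 3658.775.
Maximum inventory = Q*(1 − d/p) = 3658.775 × 0.8037 ≈ 2940.533.

I_max ≈ 2,941 rolls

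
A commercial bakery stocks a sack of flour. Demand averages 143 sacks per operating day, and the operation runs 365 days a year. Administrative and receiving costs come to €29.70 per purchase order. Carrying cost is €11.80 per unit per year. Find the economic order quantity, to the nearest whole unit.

Q* ≈ 513 sacks

Annual demand D = 143 × 365 = 52,195.
EOQ = √(2DS / H) = √(2 × 52,195 × 29.7 / 11.8).
= √(3,100,383 / 11.8) = √262,744.322 ≈ 512.586.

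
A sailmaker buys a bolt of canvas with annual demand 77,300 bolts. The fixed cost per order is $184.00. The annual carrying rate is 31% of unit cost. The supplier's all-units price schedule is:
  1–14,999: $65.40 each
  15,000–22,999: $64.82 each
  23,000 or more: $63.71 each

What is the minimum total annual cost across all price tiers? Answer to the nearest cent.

Holding cost per unit per year at price C is H = 0.31·C.
Candidates are each tier's EOQ (if it falls in that tier) and each price-break quantity.
EOQ at $65.40 = 1184.5 (feasible in tier 1): TC = 77,300×$65.40 + (77,300/1184.5)×184 + (1184.5/2)×0.31×$65.40 = $5,079,435.04.
EOQ at $64.82 = 1189.8 < 15000, so use break Q=15000: TC = 77,300×$64.82 + (77,300/15000.0)×184 + (15000.0/2)×0.31×$64.82 = $5,162,240.71.
EOQ at $63.71 = 1200.1 < 23000, so use break Q=23000: TC = 77,300×$63.71 + (77,300/23000.0)×184 + (23000.0/2)×0.31×$63.71 = $5,152,527.55.
Lowest total cost among the candidates is at Q = 1184.5.

TC* ≈ $5,079,435.04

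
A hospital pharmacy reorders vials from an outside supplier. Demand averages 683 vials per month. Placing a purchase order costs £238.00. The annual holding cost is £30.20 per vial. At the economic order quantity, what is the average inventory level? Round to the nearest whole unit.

Annual demand D = 683 × 12 = 8,196.
The optimal lot size = √(2DS/H) = √(2 × 8,196 × 238 / 30.2) ≈ 359.42.
Average inventory = Q*/2 ≈ 359.42 / 2 = 179.709.

Average inventory ≈ 180 vials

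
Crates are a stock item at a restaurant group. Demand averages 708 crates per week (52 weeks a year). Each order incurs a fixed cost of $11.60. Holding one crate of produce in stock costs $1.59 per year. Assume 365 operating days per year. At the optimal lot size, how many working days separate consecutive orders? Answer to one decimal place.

Annual demand D = 708 × 52 = 36,816.
The optimal lot size = √(2DS/H) = √(2 × 36,816 × 11.6 / 1.59) ≈ 732.93.
Cycle time = Q*/D × 365 = 732.93 / 36,816 × 365 ≈ 7.266 days.

T ≈ 7.3 days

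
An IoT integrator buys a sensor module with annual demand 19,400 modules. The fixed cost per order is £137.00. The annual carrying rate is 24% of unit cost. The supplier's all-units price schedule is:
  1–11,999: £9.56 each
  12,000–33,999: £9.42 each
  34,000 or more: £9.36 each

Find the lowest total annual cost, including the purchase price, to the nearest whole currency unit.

TC* ≈ £188,956

Holding cost per unit per year at price C is H = 0.24·C.
Candidates are each tier's EOQ (if it falls in that tier) and each price-break quantity.
EOQ at £9.56 = 1522.1 (feasible in tier 1): TC = 19,400×£9.56 + (19,400/1522.1)×137 + (1522.1/2)×0.24×£9.56 = £188,956.29.
EOQ at £9.42 = 1533.4 < 12000, so use break Q=12000: TC = 19,400×£9.42 + (19,400/12000.0)×137 + (12000.0/2)×0.24×£9.42 = £196,534.28.
EOQ at £9.36 = 1538.3 < 34000, so use break Q=34000: TC = 19,400×£9.36 + (19,400/34000.0)×137 + (34000.0/2)×0.24×£9.36 = £219,850.97.
Lowest total cost among the candidates is at Q = 1522.1.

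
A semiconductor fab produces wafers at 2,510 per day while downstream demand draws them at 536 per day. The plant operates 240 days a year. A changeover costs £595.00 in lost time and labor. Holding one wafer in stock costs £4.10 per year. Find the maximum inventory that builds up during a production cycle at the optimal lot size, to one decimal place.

Annual demand D = 536 × 240 = 128,640.
Production build-up factor (1 − d/p) = 1 − 536/2,510 = 0.7865.
Q* = √(2DS / (H(1 − d/p))) = √(2 × 128,640 × 595 / (4.1 × 0.7865)).
= √(153,081,600 / 3.2245) ≈ 6890.216.
Maximum inventory = Q*(1 − d/p) = 6890.216 × 0.7865 ≈ 5418.839.

I_max ≈ 5,418.8 wafers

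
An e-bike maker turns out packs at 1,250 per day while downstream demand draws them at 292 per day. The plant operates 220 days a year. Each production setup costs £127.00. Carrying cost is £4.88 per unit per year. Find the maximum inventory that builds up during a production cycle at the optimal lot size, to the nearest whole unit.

I_max ≈ 1,601 packs

Annual demand D = 292 × 220 = 64,240.
Production build-up factor (1 − d/p) = 1 − 292/1,250 = 0.7664.
Q* = √(2DS / (H(1 − d/p))) = √(2 × 64,240 × 127 / (4.88 × 0.7664)).
= √(16,316,960 / 3.74) ≈ 2088.728.
Maximum inventory = Q*(1 − d/p) = 2088.728 × 0.7664 ≈ 1600.801.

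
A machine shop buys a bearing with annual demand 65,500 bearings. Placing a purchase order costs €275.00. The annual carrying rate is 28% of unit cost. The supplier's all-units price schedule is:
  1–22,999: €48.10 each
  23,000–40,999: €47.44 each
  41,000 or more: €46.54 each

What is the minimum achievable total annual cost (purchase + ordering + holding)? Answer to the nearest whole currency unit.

TC* ≈ €3,172,577

Holding cost per unit per year at price C is H = 0.28·C.
Candidates are each tier's EOQ (if it falls in that tier) and each price-break quantity.
EOQ at €48.10 = 1635.5 (feasible in tier 1): TC = 65,500×€48.10 + (65,500/1635.5)×275 + (1635.5/2)×0.28×€48.10 = €3,172,576.91.
EOQ at €47.44 = 1646.8 < 23000, so use break Q=23000: TC = 65,500×€47.44 + (65,500/23000.0)×275 + (23000.0/2)×0.28×€47.44 = €3,260,859.95.
EOQ at €46.54 = 1662.7 < 41000, so use break Q=41000: TC = 65,500×€46.54 + (65,500/41000.0)×275 + (41000.0/2)×0.28×€46.54 = €3,315,948.93.
Lowest total cost among the candidates is at Q = 1635.5.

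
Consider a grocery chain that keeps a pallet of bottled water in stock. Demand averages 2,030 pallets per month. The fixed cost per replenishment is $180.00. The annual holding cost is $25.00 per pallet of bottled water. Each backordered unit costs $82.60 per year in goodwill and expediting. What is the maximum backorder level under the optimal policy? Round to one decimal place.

S* ≈ 157.1 pallets

Annual demand D = 2,030 × 12 = 24,360.
With planned backorders, Q* = √(2DS/H) · √((H+B)/B).
√(2DS/H) = √(2 × 24,360 × 180 / 25) = 592.270.
√((H+B)/B) = √((25+82.6)/82.6) = 1.1413.
Q* ≈ 675.983.
S* = Q* · H/(H+B) = 675.983 × 25/107.6 ≈ 157.059.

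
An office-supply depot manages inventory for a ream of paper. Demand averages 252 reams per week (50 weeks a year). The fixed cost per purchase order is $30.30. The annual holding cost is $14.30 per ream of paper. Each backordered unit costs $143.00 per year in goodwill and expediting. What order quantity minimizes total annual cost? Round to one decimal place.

Annual demand D = 252 × 50 = 12,600.
With planned backorders, Q* = √(2DS/H) · √((H+B)/B).
√(2DS/H) = √(2 × 12,600 × 30.3 / 14.3) = 231.075.
√((H+B)/B) = √((14.3+143)/143) = 1.0488.
Q* ≈ 242.354.

Q* ≈ 242.4 reams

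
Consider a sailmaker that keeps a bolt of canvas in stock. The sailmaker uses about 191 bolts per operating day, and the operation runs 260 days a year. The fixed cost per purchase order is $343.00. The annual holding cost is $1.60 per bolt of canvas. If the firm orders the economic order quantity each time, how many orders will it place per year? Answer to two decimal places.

N ≈ 10.76 orders per year

Annual demand D = 191 × 260 = 49,660.
Q* = √(2DS/H) = √(2 × 49,660 × 343 / 1.6) ≈ 4614.30.
Orders per year = D / Q* = 49,660 / 4614.30 ≈ 10.762.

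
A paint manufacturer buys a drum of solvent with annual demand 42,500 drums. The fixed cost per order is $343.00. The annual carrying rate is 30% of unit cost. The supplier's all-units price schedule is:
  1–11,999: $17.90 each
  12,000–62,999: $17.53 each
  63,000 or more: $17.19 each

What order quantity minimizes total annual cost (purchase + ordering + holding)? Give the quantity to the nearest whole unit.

Holding cost per unit per year at price C is H = 0.30·C.
For each price level, check whether its EOQ is feasible; otherwise the best quantity at that price is the breakpoint.
EOQ at $17.90 = 2330.1 (feasible in tier 1): TC = 42,500×$17.90 + (42,500/2330.1)×343 + (2330.1/2)×0.30×$17.90 = $773,262.49.
EOQ at $17.53 = 2354.5 < 12000, so use break Q=12000: TC = 42,500×$17.53 + (42,500/12000.0)×343 + (12000.0/2)×0.30×$17.53 = $777,793.79.
EOQ at $17.19 = 2377.7 < 63000, so use break Q=63000: TC = 42,500×$17.19 + (42,500/63000.0)×343 + (63000.0/2)×0.30×$17.19 = $893,251.89.
Lowest total cost is $773,262.49 at Q = 2330.1.

Q* ≈ 2,330 drums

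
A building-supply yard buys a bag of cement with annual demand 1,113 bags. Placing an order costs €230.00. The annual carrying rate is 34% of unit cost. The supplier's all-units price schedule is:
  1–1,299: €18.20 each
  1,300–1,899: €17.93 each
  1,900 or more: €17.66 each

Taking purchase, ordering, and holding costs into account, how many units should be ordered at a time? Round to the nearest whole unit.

Q* ≈ 288 bags

Holding cost per unit per year at price C is H = 0.34·C.
For each price level, check whether its EOQ is feasible; otherwise the best quantity at that price is the breakpoint.
EOQ at €18.20 = 287.6 (feasible in tier 1): TC = 1,113×€18.20 + (1,113/287.6)×230 + (287.6/2)×0.34×€18.20 = €22,036.52.
EOQ at €17.93 = 289.8 < 1300, so use break Q=1300: TC = 1,113×€17.93 + (1,113/1300.0)×230 + (1300.0/2)×0.34×€17.93 = €24,115.54.
EOQ at €17.66 = 292.0 < 1900, so use break Q=1900: TC = 1,113×€17.66 + (1,113/1900.0)×230 + (1900.0/2)×0.34×€17.66 = €25,494.49.
Lowest total cost is €22,036.52 at Q = 287.6.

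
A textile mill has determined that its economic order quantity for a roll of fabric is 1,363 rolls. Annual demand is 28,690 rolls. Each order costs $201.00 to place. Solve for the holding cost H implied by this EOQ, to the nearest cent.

H ≈ $6.21

Invert the EOQ relation Q*² = 2DS/H.
From Q* = √(2DS/H): H = 2DS / Q*² = 2 × 28,690 × 201 / 1,363² = 6.2082.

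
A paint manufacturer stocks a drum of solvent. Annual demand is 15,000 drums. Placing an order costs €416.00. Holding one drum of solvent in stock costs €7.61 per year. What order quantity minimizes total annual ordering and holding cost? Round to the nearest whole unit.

EOQ = √(2DS / H) = √(2 × 15,000 × 416 / 7.61).
= √(12,480,000 / 7.61) = √1,639,947.4376 ≈ 1280.604.

Q* ≈ 1,281 drums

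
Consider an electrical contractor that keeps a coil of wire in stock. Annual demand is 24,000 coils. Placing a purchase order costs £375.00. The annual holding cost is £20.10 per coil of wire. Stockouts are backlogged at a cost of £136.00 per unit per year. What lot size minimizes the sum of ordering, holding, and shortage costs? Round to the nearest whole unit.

Q* ≈ 1,014 coils

With planned backorders, Q* = √(2DS/H) · √((H+B)/B).
√(2DS/H) = √(2 × 24,000 × 375 / 20.1) = 946.320.
√((H+B)/B) = √((20.1+136)/136) = 1.0714.
Q* ≈ 1013.842.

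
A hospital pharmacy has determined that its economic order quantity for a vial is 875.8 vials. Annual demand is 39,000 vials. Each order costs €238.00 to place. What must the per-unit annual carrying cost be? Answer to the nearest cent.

Squaring Q* = √(2DS/H) gives Q*² = 2DS/H.
From Q* = √(2DS/H): H = 2DS / Q*² = 2 × 39,000 × 238 / 875.8² = 24.2026.

H ≈ €24.20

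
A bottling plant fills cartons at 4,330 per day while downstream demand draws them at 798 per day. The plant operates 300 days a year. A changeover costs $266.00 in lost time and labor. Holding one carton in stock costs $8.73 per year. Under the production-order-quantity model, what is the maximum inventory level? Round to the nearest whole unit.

I_max ≈ 3,450 cartons

Annual demand D = 798 × 300 = 239,400.
Production build-up factor (1 − d/p) = 1 − 798/4,330 = 0.8157.
Q* = √(2DS / (H(1 − d/p))) = √(2 × 239,400 × 266 / (8.73 × 0.8157)).
= √(127,360,800 / 7.1211) ≈ 4229.065.
Maximum inventory = Q*(1 − d/p) = 4229.065 × 0.8157 ≈ 3449.667.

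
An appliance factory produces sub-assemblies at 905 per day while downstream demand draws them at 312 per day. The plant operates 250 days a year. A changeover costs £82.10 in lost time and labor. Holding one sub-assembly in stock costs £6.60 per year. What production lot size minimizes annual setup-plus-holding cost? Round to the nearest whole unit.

Q* ≈ 1,721 sub-assemblies

Annual demand D = 312 × 250 = 78,000.
Production build-up factor (1 − d/p) = 1 − 312/905 = 0.6552.
Q* = √(2DS / (H(1 − d/p))) = √(2 × 78,000 × 82.1 / (6.6 × 0.6552)).
= √(12,807,600 / 4.3246) ≈ 1720.913.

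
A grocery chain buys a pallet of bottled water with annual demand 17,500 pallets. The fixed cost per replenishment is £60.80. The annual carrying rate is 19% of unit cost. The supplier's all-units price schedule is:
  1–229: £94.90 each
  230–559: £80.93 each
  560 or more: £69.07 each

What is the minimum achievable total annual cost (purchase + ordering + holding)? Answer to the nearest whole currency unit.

Holding cost per unit per year at price C is H = 0.19·C.
For each price level, check whether its EOQ is feasible; otherwise the best quantity at that price is the breakpoint.
Tier 1 (£94.90): EOQ = 343.5 exceeds tier's upper bound 229, so this tier is dominated.
EOQ at £80.93 = 372.0 (feasible in tier 2): TC = 17,500×£80.93 + (17,500/372.0)×60.8 + (372.0/2)×0.19×£80.93 = £1,421,995.28.
EOQ at £69.07 = 402.7 < 560, so use break Q=560: TC = 17,500×£69.07 + (17,500/560.0)×60.8 + (560.0/2)×0.19×£69.07 = £1,214,299.52.
Lowest total cost among the candidates is at Q = 560.0.

TC* ≈ £1,214,300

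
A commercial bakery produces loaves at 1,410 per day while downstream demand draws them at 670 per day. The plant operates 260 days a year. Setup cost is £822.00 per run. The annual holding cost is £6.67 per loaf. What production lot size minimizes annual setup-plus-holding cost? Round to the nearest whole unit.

Annual demand D = 670 × 260 = 174,200.
Production build-up factor (1 − d/p) = 1 − 670/1,410 = 0.5248.
Q* = √(2DS / (H(1 − d/p))) = √(2 × 174,200 × 822 / (6.67 × 0.5248)).
= √(286,384,800 / 3.5006) ≈ 9044.941.

Q* ≈ 9,045 loaves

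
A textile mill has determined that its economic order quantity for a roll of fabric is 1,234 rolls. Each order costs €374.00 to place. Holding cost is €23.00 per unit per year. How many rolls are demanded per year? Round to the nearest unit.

Squaring Q* = √(2DS/H) gives Q*² = 2DS/H.
From Q* = √(2DS/H): D = Q*²H / (2S) = 1,234² × 23 / (2 × 374) = 46822.711.

D ≈ 46,823 rolls per year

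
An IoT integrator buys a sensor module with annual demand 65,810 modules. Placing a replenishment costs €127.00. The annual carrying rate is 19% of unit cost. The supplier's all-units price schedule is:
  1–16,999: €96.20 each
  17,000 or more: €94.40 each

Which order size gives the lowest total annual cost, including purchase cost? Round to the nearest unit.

Holding cost per unit per year at price C is H = 0.19·C.
Candidates are each tier's EOQ (if it falls in that tier) and each price-break quantity.
EOQ at €96.20 = 956.3 (feasible in tier 1): TC = 65,810×€96.20 + (65,810/956.3)×127 + (956.3/2)×0.19×€96.20 = €6,348,401.42.
EOQ at €94.40 = 965.4 < 17000, so use break Q=17000: TC = 65,810×€94.40 + (65,810/17000.0)×127 + (17000.0/2)×0.19×€94.40 = €6,365,411.64.
Lowest total cost is €6,348,401.42 at Q = 956.3.

Q* ≈ 956 modules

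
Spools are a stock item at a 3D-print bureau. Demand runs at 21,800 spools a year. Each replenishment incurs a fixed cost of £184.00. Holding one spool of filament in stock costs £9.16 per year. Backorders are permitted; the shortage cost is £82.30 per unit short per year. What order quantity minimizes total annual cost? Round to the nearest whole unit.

Q* ≈ 987 spools

With planned backorders, Q* = √(2DS/H) · √((H+B)/B).
√(2DS/H) = √(2 × 21,800 × 184 / 9.16) = 935.846.
√((H+B)/B) = √((9.16+82.3)/82.3) = 1.0542.
Q* ≈ 986.552.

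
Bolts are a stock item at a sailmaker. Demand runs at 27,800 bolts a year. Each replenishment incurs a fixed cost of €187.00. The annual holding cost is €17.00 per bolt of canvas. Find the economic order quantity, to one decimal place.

Q* ≈ 782.0 bolts

EOQ = √(2DS / H) = √(2 × 27,800 × 187 / 17).
= √(10,397,200 / 17) = √611,600 ≈ 782.049.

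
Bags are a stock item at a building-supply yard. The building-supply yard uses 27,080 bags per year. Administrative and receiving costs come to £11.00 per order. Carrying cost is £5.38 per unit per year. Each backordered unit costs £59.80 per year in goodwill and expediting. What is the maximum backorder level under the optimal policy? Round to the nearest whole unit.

S* ≈ 29 bags

With planned backorders, Q* = √(2DS/H) · √((H+B)/B).
√(2DS/H) = √(2 × 27,080 × 11 / 5.38) = 332.770.
√((H+B)/B) = √((5.38+59.8)/59.8) = 1.0440.
Q* ≈ 347.417.
S* = Q* · H/(H+B) = 347.417 × 5.38/65.18 ≈ 28.676.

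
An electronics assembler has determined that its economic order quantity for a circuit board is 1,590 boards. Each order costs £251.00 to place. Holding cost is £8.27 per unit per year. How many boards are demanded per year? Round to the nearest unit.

D ≈ 41,648 boards per year

Squaring Q* = √(2DS/H) gives Q*² = 2DS/H.
From Q* = √(2DS/H): D = Q*²H / (2S) = 1,590² × 8.27 / (2 × 251) = 41648.181.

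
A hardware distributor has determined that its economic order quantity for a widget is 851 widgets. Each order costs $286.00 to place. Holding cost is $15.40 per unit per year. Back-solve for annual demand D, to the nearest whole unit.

D ≈ 19,498 widgets per year

Squaring Q* = √(2DS/H) gives Q*² = 2DS/H.
From Q* = √(2DS/H): D = Q*²H / (2S) = 851² × 15.4 / (2 × 286) = 19497.719.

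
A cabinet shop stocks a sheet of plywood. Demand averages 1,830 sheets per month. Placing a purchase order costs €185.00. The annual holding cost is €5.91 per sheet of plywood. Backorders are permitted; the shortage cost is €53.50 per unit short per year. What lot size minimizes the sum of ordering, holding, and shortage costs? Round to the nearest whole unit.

Annual demand D = 1,830 × 12 = 21,960.
With planned backorders, Q* = √(2DS/H) · √((H+B)/B).
√(2DS/H) = √(2 × 21,960 × 185 / 5.91) = 1172.528.
√((H+B)/B) = √((5.91+53.5)/53.5) = 1.0538.
Q* ≈ 1235.595.

Q* ≈ 1,236 sheets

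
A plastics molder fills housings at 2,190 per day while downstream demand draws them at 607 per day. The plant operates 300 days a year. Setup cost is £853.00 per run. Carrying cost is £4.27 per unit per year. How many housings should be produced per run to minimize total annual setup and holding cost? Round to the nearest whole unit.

Q* ≈ 10,033 housings

Annual demand D = 607 × 300 = 182,100.
Production build-up factor (1 − d/p) = 1 − 607/2,190 = 0.7228.
Q* = √(2DS / (H(1 − d/p))) = √(2 × 182,100 × 853 / (4.27 × 0.7228)).
= √(310,662,600 / 3.0865) ≈ 10032.569.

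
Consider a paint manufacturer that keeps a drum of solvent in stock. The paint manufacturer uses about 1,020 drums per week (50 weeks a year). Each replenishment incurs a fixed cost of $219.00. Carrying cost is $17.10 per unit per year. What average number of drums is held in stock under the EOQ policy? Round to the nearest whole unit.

Annual demand D = 1,020 × 50 = 51,000.
The optimal lot size = √(2DS/H) = √(2 × 51,000 × 219 / 17.1) ≈ 1142.94.
Average inventory = Q*/2 ≈ 1142.94 / 2 = 571.471.

Average inventory ≈ 571 drums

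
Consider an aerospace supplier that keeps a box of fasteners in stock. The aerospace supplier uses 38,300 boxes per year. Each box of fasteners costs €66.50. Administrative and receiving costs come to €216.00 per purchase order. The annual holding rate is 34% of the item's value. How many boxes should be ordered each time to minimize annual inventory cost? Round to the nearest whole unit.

Q* ≈ 855 boxes

Holding cost H = 0.34 × €66.50 = €22.6100 per unit per year.
EOQ = √(2DS / H) = √(2 × 38,300 × 216 / 22.61).
= √(16,545,600 / 22.61) = √731,782.3972 ≈ 855.443.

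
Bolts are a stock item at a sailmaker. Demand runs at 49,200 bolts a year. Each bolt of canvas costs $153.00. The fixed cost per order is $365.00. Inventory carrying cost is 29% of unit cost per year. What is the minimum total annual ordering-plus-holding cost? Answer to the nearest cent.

Holding cost H = 0.29 × $153.00 = $44.3700 per unit per year.
EOQ = √(2DS/H) = √(2 × 49,200 × 365 / 44.37) ≈ 899.70.
At Q*, ordering cost (D/Q*)S equals holding cost (Q*/2)H, each = √(DSH/2).
Minimum total = √(2DSH) = √(2 × 49,200 × 365 × 44.37) ≈ 39919.831.

TC* ≈ $39,919.83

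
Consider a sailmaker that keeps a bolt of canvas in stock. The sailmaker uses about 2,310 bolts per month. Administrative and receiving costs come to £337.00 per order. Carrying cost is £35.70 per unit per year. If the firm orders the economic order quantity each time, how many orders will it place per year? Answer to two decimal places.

N ≈ 38.32 orders per year

Annual demand D = 2,310 × 12 = 27,720.
EOQ = √(2DS/H) = √(2 × 27,720 × 337 / 35.7) ≈ 723.42.
Orders per year = D / Q* = 27,720 / 723.42 ≈ 38.318.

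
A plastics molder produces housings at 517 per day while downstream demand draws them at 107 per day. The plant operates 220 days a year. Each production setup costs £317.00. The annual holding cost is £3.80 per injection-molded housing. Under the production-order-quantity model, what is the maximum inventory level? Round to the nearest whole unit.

Annual demand D = 107 × 220 = 23,540.
Production build-up factor (1 − d/p) = 1 − 107/517 = 0.7930.
Q* = √(2DS / (H(1 − d/p))) = √(2 × 23,540 × 317 / (3.8 × 0.7930)).
= √(14,924,360 / 3.0135) ≈ 2225.407.
Maximum inventory = Q*(1 − d/p) = 2225.407 × 0.7930 ≈ 1764.829.

I_max ≈ 1,765 housings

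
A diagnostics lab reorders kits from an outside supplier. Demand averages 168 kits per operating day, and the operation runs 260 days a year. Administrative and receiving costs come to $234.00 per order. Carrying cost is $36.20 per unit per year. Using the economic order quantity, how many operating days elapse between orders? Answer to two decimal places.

Annual demand D = 168 × 260 = 43,680.
Q* = √(2DS/H) = √(2 × 43,680 × 234 / 36.2) ≈ 751.47.
Cycle time = Q*/D × 260 = 751.47 / 43,680 × 260 ≈ 4.473 days.

T ≈ 4.47 days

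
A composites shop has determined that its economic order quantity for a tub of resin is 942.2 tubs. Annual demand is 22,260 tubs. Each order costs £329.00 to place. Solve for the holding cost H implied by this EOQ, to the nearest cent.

The basic EOQ model gives Q* = √(2DS/H); rearrange for the unknown.
From Q* = √(2DS/H): H = 2DS / Q*² = 2 × 22,260 × 329 / 942.2² = 16.4993.

H ≈ £16.50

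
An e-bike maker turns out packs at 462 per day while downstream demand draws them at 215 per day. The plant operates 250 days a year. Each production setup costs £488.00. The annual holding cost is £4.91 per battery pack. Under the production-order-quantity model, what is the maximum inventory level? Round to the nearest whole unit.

I_max ≈ 2,390 packs

Annual demand D = 215 × 250 = 53,750.
Production build-up factor (1 − d/p) = 1 − 215/462 = 0.5346.
Q* = √(2DS / (H(1 − d/p))) = √(2 × 53,750 × 488 / (4.91 × 0.5346)).
= √(52,460,000 / 2.625) ≈ 4470.395.
Maximum inventory = Q*(1 − d/p) = 4470.395 × 0.5346 ≈ 2390.016.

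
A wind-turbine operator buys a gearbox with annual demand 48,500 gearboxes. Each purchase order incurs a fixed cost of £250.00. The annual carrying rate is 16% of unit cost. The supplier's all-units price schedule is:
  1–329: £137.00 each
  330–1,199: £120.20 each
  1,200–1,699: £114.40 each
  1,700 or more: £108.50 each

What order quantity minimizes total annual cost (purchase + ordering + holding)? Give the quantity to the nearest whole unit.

Holding cost per unit per year at price C is H = 0.16·C.
For each price level, check whether its EOQ is feasible; otherwise the best quantity at that price is the breakpoint.
Tier 1 (£137.00): EOQ = 1051.8 exceeds tier's upper bound 329, so this tier is dominated.
EOQ at £120.20 = 1122.9 (feasible in tier 2): TC = 48,500×£120.20 + (48,500/1122.9)×250 + (1122.9/2)×0.16×£120.20 = £5,851,295.74.
EOQ at £114.40 = 1151.0 < 1200, so use break Q=1200: TC = 48,500×£114.40 + (48,500/1200.0)×250 + (1200.0/2)×0.16×£114.40 = £5,569,486.57.
EOQ at £108.50 = 1181.9 < 1700, so use break Q=1700: TC = 48,500×£108.50 + (48,500/1700.0)×250 + (1700.0/2)×0.16×£108.50 = £5,284,138.35.
Lowest total cost is £5,284,138.35 at Q = 1700.0.

Q* ≈ 1,700 gearboxes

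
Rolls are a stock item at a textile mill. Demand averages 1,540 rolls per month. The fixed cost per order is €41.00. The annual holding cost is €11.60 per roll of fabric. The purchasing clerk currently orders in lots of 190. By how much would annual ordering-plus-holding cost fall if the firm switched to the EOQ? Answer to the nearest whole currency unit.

Extra cost ≈ €897 per year

Annual demand D = 1,540 × 12 = 18,480.
EOQ = √(2DS/H) = √(2 × 18,480 × 41 / 11.6) ≈ 361.43.
Cost at Q* = (D/Q*)S + (Q*/2)H = √(2DSH) ≈ €4,192.63.
Cost at Q = 190: (18,480/190)×41 + (190/2)×11.6 = €3,987.79 + €1,102.00 = €5,089.79.
Excess = €5,089.79 − €4,192.63 = €897.16.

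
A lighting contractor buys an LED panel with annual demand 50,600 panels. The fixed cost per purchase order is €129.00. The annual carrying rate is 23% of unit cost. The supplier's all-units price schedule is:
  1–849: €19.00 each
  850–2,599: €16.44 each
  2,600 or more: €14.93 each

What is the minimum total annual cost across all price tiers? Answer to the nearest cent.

Holding cost per unit per year at price C is H = 0.23·C.
For each price level, check whether its EOQ is feasible; otherwise the best quantity at that price is the breakpoint.
Tier 1 (€19.00): EOQ = 1728.4 exceeds tier's upper bound 849, so this tier is dominated.
EOQ at €16.44 = 1858.1 (feasible in tier 2): TC = 50,600×€16.44 + (50,600/1858.1)×129 + (1858.1/2)×0.23×€16.44 = €838,889.87.
EOQ at €14.93 = 1949.8 < 2600, so use break Q=2600: TC = 50,600×€14.93 + (50,600/2600.0)×129 + (2600.0/2)×0.23×€14.93 = €762,432.61.
Lowest total cost among the candidates is at Q = 2600.0.

TC* ≈ €762,432.61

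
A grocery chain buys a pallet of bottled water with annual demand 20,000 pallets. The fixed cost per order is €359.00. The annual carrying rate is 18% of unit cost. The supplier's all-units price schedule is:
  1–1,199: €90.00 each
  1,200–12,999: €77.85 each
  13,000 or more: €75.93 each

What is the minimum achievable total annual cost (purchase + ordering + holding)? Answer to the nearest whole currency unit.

Holding cost per unit per year at price C is H = 0.18·C.
Candidates are each tier's EOQ (if it falls in that tier) and each price-break quantity.
EOQ at €90.00 = 941.5 (feasible in tier 1): TC = 20,000×€90.00 + (20,000/941.5)×359 + (941.5/2)×0.18×€90.00 = €1,815,252.28.
EOQ at €77.85 = 1012.3 < 1200, so use break Q=1200: TC = 20,000×€77.85 + (20,000/1200.0)×359 + (1200.0/2)×0.18×€77.85 = €1,571,391.13.
EOQ at €75.93 = 1025.0 < 13000, so use break Q=13000: TC = 20,000×€75.93 + (20,000/13000.0)×359 + (13000.0/2)×0.18×€75.93 = €1,607,990.41.
Lowest total cost among the candidates is at Q = 1200.0.

TC* ≈ €1,571,391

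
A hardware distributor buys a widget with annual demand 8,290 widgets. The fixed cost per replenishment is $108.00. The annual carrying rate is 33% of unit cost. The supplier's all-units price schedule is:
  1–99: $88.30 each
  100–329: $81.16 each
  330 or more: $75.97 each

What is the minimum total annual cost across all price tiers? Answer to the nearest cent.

TC* ≈ $636,640.96

Holding cost per unit per year at price C is H = 0.33·C.
Candidates are each tier's EOQ (if it falls in that tier) and each price-break quantity.
Tier 1 ($88.30): EOQ = 247.9 exceeds tier's upper bound 99, so this tier is dominated.
EOQ at $81.16 = 258.6 (feasible in tier 2): TC = 8,290×$81.16 + (8,290/258.6)×108 + (258.6/2)×0.33×$81.16 = $679,741.60.
EOQ at $75.97 = 267.3 < 330, so use break Q=330: TC = 8,290×$75.97 + (8,290/330.0)×108 + (330.0/2)×0.33×$75.97 = $636,640.96.
Lowest total cost among the candidates is at Q = 330.0.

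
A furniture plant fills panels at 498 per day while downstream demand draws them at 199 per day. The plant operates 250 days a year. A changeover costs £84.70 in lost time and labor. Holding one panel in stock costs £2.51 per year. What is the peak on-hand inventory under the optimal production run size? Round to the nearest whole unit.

I_max ≈ 1,420 panels

Annual demand D = 199 × 250 = 49,750.
Production build-up factor (1 − d/p) = 1 − 199/498 = 0.6004.
Q* = √(2DS / (H(1 − d/p))) = √(2 × 49,750 × 84.7 / (2.51 × 0.6004)).
= √(8,427,650 / 1.507) ≈ 2364.806.
Maximum inventory = Q*(1 − d/p) = 2364.806 × 0.6004 ≈ 1419.833.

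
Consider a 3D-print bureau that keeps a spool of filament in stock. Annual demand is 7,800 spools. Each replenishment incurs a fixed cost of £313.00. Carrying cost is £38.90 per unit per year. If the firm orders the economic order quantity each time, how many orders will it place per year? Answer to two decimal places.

EOQ = √(2DS/H) = √(2 × 7,800 × 313 / 38.9) ≈ 354.29.
Orders per year = D / Q* = 7,800 / 354.29 ≈ 22.016.

N ≈ 22.02 orders per year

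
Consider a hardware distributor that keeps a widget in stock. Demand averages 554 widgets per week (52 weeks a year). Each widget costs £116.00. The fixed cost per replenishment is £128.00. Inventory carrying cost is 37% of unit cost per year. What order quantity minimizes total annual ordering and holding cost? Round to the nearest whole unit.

Q* ≈ 415 widgets

Annual demand D = 554 × 52 = 28,808.
Holding cost H = 0.37 × £116.00 = £42.9200 per unit per year.
EOQ = √(2DS / H) = √(2 × 28,808 × 128 / 42.92).
= √(7,374,848 / 42.92) = √171,827.7726 ≈ 414.521.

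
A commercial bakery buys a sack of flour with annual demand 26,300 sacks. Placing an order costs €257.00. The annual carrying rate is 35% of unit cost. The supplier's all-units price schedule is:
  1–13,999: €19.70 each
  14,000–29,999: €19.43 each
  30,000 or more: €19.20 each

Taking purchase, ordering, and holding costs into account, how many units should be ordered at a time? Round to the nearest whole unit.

Q* ≈ 1,400 sacks

Holding cost per unit per year at price C is H = 0.35·C.
Candidates are each tier's EOQ (if it falls in that tier) and each price-break quantity.
EOQ at €19.70 = 1400.2 (feasible in tier 1): TC = 26,300×€19.70 + (26,300/1400.2)×257 + (1400.2/2)×0.35×€19.70 = €527,764.43.
EOQ at €19.43 = 1409.9 < 14000, so use break Q=14000: TC = 26,300×€19.43 + (26,300/14000.0)×257 + (14000.0/2)×0.35×€19.43 = €559,095.29.
EOQ at €19.20 = 1418.3 < 30000, so use break Q=30000: TC = 26,300×€19.20 + (26,300/30000.0)×257 + (30000.0/2)×0.35×€19.20 = €605,985.30.
Lowest total cost is €527,764.43 at Q = 1400.2.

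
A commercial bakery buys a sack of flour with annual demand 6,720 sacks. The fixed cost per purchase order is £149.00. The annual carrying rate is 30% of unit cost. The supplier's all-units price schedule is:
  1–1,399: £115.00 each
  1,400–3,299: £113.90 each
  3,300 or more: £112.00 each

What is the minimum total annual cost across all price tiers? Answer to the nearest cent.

TC* ≈ £781,111.94

Holding cost per unit per year at price C is H = 0.30·C.
Evaluate total cost at each tier's feasible EOQ or, if the EOQ is below the tier, at the tier's minimum quantity.
EOQ at £115.00 = 240.9 (feasible in tier 1): TC = 6,720×£115.00 + (6,720/240.9)×149 + (240.9/2)×0.30×£115.00 = £781,111.94.
EOQ at £113.90 = 242.1 < 1400, so use break Q=1400: TC = 6,720×£113.90 + (6,720/1400.0)×149 + (1400.0/2)×0.30×£113.90 = £790,042.20.
EOQ at £112.00 = 244.1 < 3300, so use break Q=3300: TC = 6,720×£112.00 + (6,720/3300.0)×149 + (3300.0/2)×0.30×£112.00 = £808,383.42.
Lowest total cost among the candidates is at Q = 240.9.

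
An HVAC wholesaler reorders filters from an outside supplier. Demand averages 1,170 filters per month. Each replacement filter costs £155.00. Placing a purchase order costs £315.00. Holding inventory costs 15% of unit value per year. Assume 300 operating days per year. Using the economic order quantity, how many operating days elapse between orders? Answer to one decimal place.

Annual demand D = 1,170 × 12 = 14,040.
Holding cost H = 0.15 × £155.00 = £23.2500 per unit per year.
Q* = √(2DS/H) = √(2 × 14,040 × 315 / 23.25) ≈ 616.80.
Cycle time = Q*/D × 300 = 616.80 / 14,040 × 300 ≈ 13.179 days.

T ≈ 13.2 days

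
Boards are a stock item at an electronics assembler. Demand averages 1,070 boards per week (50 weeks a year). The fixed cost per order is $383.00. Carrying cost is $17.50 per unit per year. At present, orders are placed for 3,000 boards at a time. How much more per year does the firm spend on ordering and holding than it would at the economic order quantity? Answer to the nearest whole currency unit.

Extra cost ≈ $6,300 per year

Annual demand D = 1,070 × 50 = 53,500.
EOQ = √(2DS/H) = √(2 × 53,500 × 383 / 17.5) ≈ 1530.28.
Cost at Q* = (D/Q*)S + (Q*/2)H = √(2DSH) ≈ $26,779.98.
Cost at Q = 3,000: (53,500/3,000)×383 + (3,000/2)×17.5 = $6,830.17 + $26,250.00 = $33,080.17.
Excess = $33,080.17 − $26,779.98 = $6,300.18.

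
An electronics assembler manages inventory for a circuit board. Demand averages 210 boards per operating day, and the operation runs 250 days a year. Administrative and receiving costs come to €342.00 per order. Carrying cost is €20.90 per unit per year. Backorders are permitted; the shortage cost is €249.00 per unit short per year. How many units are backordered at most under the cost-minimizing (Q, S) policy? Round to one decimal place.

Annual demand D = 210 × 250 = 52,500.
With planned backorders, Q* = √(2DS/H) · √((H+B)/B).
√(2DS/H) = √(2 × 52,500 × 342 / 20.9) = 1310.794.
√((H+B)/B) = √((20.9+249)/249) = 1.0411.
Q* ≈ 1364.697.
S* = Q* · H/(H+B) = 1364.697 × 20.9/269.9 ≈ 105.677.

S* ≈ 105.7 boards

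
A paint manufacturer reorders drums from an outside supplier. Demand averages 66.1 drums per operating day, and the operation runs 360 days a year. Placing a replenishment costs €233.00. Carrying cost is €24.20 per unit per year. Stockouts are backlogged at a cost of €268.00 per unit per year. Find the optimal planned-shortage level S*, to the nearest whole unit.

S* ≈ 59 drums

Annual demand D = 66.1 × 360 = 23,796.
With planned backorders, Q* = √(2DS/H) · √((H+B)/B).
√(2DS/H) = √(2 × 23,796 × 233 / 24.2) = 676.920.
√((H+B)/B) = √((24.2+268)/268) = 1.0442.
Q* ≈ 706.822.
S* = Q* · H/(H+B) = 706.822 × 24.2/292.2 ≈ 58.539.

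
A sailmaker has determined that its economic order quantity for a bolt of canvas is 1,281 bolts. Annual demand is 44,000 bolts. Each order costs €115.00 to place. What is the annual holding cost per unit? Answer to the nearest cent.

Squaring Q* = √(2DS/H) gives Q*² = 2DS/H.
From Q* = √(2DS/H): H = 2DS / Q*² = 2 × 44,000 × 115 / 1,281² = 6.1671.

H ≈ €6.17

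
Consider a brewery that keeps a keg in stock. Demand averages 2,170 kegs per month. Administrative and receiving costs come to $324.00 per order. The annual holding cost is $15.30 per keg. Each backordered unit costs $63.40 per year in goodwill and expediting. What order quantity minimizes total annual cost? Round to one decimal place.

Q* ≈ 1,170.1 kegs

Annual demand D = 2,170 × 12 = 26,040.
With planned backorders, Q* = √(2DS/H) · √((H+B)/B).
√(2DS/H) = √(2 × 26,040 × 324 / 15.3) = 1050.176.
√((H+B)/B) = √((15.3+63.4)/63.4) = 1.1141.
Q* ≈ 1170.052.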